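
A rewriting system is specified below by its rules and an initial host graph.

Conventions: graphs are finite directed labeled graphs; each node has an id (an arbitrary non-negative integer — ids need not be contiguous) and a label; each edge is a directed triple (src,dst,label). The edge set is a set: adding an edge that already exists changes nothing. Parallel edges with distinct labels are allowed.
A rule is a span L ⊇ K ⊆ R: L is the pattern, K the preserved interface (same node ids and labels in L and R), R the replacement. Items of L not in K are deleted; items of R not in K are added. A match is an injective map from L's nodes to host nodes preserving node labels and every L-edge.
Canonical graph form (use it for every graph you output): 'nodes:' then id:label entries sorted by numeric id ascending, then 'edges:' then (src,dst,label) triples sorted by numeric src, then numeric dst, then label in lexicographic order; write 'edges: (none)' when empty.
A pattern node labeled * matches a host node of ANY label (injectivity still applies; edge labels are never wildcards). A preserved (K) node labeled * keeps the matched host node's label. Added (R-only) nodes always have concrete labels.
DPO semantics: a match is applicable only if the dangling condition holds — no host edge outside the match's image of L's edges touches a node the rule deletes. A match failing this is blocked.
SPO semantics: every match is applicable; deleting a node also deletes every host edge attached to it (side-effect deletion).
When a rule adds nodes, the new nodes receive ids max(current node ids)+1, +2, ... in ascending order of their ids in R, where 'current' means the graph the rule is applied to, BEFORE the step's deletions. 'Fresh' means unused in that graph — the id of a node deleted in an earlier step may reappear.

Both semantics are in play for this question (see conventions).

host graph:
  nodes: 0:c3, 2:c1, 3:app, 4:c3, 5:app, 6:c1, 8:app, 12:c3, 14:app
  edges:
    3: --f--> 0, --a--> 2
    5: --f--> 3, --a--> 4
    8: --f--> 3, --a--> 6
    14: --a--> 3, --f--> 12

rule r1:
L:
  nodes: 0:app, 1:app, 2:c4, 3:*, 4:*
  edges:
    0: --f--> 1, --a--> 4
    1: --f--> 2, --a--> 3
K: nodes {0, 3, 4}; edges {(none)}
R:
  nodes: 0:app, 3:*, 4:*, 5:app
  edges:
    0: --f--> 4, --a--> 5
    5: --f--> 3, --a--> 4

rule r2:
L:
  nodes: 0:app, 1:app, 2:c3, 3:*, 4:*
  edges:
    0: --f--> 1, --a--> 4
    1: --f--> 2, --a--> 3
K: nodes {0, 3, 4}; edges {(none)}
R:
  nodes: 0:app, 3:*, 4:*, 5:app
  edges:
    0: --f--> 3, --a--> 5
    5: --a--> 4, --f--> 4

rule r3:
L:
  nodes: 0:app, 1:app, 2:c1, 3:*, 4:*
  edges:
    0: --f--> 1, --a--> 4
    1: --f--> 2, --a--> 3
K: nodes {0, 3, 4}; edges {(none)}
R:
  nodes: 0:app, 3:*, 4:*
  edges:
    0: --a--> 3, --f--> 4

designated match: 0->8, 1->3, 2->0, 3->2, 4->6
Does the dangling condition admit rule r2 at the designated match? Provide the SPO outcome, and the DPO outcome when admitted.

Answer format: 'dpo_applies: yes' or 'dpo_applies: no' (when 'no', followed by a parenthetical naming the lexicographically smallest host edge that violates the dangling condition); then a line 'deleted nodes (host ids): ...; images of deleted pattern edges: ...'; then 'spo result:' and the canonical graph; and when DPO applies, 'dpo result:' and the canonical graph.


dpo_applies: no
(the rule deletes node 3, which keeps host edge (5,3,f) outside the match image — the dangling condition fails, DPO blocks; SPO proceeds and side-deletes such edges)
deleted nodes (host ids): 0, 3; images of deleted pattern edges: (3,0,f); (3,2,a); (8,3,f); (8,6,a)
spo result:
nodes: 2:c1, 4:c3, 5:app, 6:c1, 8:app, 12:c3, 14:app, 15:app
edges: (5,4,a); (8,2,f); (8,15,a); (14,12,f); (15,6,a); (15,6,f)


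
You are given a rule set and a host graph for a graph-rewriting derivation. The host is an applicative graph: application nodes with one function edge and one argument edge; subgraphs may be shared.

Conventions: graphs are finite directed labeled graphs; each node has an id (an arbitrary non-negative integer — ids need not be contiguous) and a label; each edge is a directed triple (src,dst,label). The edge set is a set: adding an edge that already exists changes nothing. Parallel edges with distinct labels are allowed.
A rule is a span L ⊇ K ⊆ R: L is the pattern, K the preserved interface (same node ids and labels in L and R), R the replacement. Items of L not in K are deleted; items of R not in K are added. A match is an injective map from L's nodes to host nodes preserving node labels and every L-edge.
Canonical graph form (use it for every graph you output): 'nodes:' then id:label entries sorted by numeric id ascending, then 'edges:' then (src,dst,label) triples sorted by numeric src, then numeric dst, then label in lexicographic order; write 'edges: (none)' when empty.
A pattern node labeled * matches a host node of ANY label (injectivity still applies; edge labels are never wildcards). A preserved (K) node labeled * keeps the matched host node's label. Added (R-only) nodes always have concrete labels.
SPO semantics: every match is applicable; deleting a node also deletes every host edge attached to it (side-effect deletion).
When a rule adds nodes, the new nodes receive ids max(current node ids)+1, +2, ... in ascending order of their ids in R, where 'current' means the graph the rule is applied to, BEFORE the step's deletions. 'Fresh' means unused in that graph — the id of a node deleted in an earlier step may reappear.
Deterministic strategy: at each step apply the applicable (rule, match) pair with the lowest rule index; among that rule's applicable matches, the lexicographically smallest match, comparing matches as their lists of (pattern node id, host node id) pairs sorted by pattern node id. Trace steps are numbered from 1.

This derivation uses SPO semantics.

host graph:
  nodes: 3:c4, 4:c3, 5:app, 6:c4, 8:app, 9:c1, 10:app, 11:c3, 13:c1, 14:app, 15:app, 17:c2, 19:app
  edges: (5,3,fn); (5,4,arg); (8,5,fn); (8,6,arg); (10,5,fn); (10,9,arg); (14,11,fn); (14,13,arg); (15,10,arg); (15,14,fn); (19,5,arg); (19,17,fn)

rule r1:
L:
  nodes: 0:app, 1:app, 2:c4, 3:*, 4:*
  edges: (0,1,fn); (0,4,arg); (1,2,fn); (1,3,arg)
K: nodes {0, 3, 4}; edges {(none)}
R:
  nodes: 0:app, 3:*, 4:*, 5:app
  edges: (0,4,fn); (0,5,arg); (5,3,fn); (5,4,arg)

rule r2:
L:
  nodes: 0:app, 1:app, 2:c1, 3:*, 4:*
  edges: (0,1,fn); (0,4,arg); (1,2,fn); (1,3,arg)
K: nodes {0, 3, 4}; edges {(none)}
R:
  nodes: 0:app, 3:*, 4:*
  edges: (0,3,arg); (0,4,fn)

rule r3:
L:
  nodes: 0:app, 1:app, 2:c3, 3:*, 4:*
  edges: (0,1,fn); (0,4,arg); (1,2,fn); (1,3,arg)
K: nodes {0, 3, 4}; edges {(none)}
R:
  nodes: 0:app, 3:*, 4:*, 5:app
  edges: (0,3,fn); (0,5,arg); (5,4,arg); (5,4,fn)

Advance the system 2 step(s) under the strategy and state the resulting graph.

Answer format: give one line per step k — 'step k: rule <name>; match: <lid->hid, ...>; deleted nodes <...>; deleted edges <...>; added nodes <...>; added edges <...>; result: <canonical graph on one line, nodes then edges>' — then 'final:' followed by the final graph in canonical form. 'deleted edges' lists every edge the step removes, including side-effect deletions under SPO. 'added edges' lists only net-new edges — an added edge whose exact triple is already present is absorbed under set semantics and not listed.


step 1: rule r1; match: 0->8, 1->5, 2->3, 3->4, 4->6; deleted nodes 3, 5; deleted edges (5,3,fn); (5,4,arg); (8,5,fn); (8,6,arg); (10,5,fn); (19,5,arg); added nodes 20; added edges (8,6,fn); (8,20,arg); (20,4,fn); (20,6,arg); result: nodes: 4:c3, 6:c4, 8:app, 9:c1, 10:app, 11:c3, 13:c1, 14:app, 15:app, 17:c2, 19:app, 20:app edges: (8,6,fn); (8,20,arg); (10,9,arg); (14,11,fn); (14,13,arg); (15,10,arg); (15,14,fn); (19,17,fn); (20,4,fn); (20,6,arg)
step 2: rule r3; match: 0->15, 1->14, 2->11, 3->13, 4->10; deleted nodes 11, 14; deleted edges (14,11,fn); (14,13,arg); (15,10,arg); (15,14,fn); added nodes 21; added edges (15,13,fn); (15,21,arg); (21,10,arg); (21,10,fn); result: nodes: 4:c3, 6:c4, 8:app, 9:c1, 10:app, 13:c1, 15:app, 17:c2, 19:app, 20:app, 21:app edges: (8,6,fn); (8,20,arg); (10,9,arg); (15,13,fn); (15,21,arg); (19,17,fn); (20,4,fn); (20,6,arg); (21,10,arg); (21,10,fn)
final:
nodes: 4:c3, 6:c4, 8:app, 9:c1, 10:app, 13:c1, 15:app, 17:c2, 19:app, 20:app, 21:app
edges: (8,6,fn); (8,20,arg); (10,9,arg); (15,13,fn); (15,21,arg); (19,17,fn); (20,4,fn); (20,6,arg); (21,10,arg); (21,10,fn)


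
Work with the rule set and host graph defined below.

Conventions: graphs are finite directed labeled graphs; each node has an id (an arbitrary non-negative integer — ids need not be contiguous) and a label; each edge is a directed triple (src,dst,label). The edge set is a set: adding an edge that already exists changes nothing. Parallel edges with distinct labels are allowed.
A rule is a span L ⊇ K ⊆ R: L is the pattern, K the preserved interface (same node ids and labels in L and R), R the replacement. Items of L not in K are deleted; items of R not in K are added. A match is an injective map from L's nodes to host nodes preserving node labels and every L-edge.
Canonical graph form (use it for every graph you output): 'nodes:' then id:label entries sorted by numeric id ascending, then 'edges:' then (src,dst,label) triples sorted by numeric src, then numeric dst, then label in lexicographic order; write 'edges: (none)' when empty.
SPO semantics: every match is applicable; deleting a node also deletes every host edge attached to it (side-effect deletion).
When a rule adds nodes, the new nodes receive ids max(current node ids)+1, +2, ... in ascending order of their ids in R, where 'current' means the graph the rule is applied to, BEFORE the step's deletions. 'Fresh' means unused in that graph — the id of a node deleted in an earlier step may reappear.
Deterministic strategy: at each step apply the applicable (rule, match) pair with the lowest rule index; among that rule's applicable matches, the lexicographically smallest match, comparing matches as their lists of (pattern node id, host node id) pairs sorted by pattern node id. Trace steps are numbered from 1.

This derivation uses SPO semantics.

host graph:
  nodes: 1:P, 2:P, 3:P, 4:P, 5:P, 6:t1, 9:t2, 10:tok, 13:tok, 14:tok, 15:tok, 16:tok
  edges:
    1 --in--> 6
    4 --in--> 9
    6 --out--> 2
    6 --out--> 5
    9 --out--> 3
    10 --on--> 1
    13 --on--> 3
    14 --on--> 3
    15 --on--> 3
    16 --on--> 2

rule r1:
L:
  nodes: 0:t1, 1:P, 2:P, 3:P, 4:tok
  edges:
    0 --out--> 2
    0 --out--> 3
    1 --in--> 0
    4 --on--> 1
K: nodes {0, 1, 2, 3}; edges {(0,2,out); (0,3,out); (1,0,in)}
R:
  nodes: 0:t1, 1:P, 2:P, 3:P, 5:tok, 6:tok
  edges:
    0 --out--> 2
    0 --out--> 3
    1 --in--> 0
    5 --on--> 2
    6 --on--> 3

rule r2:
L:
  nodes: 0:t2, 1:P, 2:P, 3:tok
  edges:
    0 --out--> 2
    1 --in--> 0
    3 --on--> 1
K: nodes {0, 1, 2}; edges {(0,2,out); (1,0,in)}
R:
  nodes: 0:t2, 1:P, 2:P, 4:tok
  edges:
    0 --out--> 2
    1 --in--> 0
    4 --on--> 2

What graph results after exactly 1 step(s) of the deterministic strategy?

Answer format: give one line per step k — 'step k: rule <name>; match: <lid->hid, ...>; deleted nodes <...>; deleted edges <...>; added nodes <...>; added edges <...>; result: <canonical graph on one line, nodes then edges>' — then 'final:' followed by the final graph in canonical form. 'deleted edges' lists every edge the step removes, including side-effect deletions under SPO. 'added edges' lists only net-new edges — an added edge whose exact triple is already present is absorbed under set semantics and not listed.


step 1: rule r1; match: 0->6, 1->1, 2->2, 3->5, 4->10; deleted nodes 10; deleted edges (10,1,on); added nodes 17, 18; added edges (17,2,on); (18,5,on); result: nodes: 1:P, 2:P, 3:P, 4:P, 5:P, 6:t1, 9:t2, 13:tok, 14:tok, 15:tok, 16:tok, 17:tok, 18:tok edges: (1,6,in); (4,9,in); (6,2,out); (6,5,out); (9,3,out); (13,3,on); (14,3,on); (15,3,on); (16,2,on); (17,2,on); (18,5,on)
final:
nodes: 1:P, 2:P, 3:P, 4:P, 5:P, 6:t1, 9:t2, 13:tok, 14:tok, 15:tok, 16:tok, 17:tok, 18:tok
edges: (1,6,in); (4,9,in); (6,2,out); (6,5,out); (9,3,out); (13,3,on); (14,3,on); (15,3,on); (16,2,on); (17,2,on); (18,5,on)


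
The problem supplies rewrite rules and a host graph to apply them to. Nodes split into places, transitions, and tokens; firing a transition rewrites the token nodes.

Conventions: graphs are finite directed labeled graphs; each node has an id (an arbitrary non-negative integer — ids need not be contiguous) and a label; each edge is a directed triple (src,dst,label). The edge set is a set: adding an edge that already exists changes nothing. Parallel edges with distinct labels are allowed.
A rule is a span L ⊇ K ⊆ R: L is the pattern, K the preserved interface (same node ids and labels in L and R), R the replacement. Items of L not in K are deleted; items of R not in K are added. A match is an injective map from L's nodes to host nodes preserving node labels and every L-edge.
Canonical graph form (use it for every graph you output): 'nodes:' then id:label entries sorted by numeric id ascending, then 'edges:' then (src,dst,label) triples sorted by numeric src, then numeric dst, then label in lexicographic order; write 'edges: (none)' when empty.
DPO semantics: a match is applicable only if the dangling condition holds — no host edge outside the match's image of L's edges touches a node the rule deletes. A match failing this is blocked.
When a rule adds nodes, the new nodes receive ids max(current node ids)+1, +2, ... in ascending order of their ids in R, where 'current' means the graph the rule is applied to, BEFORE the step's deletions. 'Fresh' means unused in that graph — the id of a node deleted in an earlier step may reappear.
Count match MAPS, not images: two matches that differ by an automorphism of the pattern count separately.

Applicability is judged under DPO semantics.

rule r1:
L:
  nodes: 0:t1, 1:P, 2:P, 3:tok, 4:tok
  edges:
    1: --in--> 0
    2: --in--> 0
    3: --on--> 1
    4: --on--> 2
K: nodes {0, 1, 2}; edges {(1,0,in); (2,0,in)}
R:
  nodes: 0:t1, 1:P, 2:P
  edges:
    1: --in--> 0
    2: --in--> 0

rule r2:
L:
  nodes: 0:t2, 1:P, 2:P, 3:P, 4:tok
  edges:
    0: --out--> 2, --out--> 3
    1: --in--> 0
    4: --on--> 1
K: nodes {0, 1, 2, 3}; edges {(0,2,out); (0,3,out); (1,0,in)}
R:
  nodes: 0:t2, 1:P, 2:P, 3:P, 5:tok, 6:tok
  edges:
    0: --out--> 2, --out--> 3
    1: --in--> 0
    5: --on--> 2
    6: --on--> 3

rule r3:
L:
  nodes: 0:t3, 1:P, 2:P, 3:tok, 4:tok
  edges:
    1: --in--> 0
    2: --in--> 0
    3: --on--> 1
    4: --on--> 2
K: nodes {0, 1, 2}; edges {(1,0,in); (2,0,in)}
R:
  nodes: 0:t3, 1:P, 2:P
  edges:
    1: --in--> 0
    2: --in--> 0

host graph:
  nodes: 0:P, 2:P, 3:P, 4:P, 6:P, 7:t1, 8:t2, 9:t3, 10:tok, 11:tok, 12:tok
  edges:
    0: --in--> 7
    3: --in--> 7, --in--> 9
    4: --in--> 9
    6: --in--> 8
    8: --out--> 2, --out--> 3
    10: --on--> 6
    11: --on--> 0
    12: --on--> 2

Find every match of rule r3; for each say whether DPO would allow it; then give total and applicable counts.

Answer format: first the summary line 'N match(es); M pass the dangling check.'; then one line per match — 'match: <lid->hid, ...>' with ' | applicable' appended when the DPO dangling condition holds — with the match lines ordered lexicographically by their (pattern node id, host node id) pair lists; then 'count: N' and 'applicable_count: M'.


0 match(es); 0 pass the dangling check.
count: 0
applicable_count: 0


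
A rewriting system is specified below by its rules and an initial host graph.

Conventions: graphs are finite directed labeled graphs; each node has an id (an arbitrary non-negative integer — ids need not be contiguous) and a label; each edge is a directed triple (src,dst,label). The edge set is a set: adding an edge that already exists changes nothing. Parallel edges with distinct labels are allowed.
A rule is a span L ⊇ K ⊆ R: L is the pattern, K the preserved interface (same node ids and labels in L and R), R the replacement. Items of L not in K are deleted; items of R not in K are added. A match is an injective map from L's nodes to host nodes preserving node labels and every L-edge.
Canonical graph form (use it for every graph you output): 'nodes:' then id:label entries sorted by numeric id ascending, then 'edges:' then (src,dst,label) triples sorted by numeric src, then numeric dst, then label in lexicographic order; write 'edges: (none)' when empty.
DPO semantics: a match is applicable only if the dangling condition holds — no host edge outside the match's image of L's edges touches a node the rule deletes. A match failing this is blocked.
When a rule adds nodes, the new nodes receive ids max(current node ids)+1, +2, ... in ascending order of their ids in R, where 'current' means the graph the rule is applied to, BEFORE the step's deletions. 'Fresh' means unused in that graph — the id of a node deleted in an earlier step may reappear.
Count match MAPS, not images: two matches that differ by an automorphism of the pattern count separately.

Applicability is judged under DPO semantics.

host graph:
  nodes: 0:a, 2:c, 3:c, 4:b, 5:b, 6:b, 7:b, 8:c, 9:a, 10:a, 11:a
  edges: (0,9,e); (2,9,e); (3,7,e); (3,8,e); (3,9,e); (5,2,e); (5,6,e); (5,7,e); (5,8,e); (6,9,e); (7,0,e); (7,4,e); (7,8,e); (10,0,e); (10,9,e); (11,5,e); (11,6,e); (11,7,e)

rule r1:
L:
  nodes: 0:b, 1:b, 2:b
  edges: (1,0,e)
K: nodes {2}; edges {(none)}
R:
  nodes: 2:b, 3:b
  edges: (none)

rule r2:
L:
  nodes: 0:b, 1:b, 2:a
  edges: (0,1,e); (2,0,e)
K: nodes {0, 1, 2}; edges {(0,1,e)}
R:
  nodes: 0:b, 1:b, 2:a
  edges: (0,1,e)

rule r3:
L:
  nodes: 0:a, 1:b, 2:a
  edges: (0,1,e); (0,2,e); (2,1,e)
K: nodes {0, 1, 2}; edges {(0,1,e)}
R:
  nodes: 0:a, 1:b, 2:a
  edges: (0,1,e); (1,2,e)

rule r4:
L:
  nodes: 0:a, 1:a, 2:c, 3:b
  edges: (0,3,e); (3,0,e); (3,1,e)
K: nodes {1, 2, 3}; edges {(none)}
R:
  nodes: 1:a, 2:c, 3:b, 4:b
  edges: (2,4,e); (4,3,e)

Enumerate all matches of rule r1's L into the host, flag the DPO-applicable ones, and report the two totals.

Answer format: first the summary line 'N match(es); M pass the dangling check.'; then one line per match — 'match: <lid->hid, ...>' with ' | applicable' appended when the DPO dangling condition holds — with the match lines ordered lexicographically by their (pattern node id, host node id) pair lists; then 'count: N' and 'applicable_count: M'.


6 match(es); 0 pass the dangling check.
match: 0->4, 1->7, 2->5
match: 0->4, 1->7, 2->6
match: 0->6, 1->5, 2->4
match: 0->6, 1->5, 2->7
match: 0->7, 1->5, 2->4
match: 0->7, 1->5, 2->6
count: 6
applicable_count: 0


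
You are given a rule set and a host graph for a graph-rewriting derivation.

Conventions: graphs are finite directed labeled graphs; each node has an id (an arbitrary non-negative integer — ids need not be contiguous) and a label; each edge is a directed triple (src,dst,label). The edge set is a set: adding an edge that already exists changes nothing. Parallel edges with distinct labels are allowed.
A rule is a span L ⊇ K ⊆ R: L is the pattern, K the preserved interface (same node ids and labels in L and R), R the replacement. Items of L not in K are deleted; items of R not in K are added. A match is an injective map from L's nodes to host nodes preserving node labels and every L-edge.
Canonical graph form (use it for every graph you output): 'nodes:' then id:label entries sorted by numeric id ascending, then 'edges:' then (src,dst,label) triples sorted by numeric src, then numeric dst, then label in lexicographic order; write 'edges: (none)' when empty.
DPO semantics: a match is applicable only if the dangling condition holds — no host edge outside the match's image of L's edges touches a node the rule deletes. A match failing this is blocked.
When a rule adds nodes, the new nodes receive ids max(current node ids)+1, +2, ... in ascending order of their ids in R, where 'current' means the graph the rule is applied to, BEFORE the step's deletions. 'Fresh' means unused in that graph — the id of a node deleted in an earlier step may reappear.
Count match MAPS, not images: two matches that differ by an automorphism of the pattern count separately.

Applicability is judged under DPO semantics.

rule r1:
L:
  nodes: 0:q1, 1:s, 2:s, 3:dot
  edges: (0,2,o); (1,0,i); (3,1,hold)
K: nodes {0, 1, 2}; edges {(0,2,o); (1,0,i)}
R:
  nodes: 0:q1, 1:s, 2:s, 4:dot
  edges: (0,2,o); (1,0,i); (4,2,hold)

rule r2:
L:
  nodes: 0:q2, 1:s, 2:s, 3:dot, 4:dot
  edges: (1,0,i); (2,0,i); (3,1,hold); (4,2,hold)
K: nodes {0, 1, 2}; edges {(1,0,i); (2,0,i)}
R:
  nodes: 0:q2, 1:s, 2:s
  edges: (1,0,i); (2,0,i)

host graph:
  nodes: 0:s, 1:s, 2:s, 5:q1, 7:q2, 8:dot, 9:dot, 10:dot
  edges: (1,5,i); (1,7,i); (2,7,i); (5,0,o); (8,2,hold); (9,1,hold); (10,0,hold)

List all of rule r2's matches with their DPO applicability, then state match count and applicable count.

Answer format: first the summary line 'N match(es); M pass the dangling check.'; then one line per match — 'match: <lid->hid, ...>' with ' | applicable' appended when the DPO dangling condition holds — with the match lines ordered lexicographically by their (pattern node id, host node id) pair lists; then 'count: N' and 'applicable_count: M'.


2 match(es); 2 pass the dangling check.
match: 0->7, 1->1, 2->2, 3->9, 4->8 | applicable
match: 0->7, 1->2, 2->1, 3->8, 4->9 | applicable
count: 2
applicable_count: 2


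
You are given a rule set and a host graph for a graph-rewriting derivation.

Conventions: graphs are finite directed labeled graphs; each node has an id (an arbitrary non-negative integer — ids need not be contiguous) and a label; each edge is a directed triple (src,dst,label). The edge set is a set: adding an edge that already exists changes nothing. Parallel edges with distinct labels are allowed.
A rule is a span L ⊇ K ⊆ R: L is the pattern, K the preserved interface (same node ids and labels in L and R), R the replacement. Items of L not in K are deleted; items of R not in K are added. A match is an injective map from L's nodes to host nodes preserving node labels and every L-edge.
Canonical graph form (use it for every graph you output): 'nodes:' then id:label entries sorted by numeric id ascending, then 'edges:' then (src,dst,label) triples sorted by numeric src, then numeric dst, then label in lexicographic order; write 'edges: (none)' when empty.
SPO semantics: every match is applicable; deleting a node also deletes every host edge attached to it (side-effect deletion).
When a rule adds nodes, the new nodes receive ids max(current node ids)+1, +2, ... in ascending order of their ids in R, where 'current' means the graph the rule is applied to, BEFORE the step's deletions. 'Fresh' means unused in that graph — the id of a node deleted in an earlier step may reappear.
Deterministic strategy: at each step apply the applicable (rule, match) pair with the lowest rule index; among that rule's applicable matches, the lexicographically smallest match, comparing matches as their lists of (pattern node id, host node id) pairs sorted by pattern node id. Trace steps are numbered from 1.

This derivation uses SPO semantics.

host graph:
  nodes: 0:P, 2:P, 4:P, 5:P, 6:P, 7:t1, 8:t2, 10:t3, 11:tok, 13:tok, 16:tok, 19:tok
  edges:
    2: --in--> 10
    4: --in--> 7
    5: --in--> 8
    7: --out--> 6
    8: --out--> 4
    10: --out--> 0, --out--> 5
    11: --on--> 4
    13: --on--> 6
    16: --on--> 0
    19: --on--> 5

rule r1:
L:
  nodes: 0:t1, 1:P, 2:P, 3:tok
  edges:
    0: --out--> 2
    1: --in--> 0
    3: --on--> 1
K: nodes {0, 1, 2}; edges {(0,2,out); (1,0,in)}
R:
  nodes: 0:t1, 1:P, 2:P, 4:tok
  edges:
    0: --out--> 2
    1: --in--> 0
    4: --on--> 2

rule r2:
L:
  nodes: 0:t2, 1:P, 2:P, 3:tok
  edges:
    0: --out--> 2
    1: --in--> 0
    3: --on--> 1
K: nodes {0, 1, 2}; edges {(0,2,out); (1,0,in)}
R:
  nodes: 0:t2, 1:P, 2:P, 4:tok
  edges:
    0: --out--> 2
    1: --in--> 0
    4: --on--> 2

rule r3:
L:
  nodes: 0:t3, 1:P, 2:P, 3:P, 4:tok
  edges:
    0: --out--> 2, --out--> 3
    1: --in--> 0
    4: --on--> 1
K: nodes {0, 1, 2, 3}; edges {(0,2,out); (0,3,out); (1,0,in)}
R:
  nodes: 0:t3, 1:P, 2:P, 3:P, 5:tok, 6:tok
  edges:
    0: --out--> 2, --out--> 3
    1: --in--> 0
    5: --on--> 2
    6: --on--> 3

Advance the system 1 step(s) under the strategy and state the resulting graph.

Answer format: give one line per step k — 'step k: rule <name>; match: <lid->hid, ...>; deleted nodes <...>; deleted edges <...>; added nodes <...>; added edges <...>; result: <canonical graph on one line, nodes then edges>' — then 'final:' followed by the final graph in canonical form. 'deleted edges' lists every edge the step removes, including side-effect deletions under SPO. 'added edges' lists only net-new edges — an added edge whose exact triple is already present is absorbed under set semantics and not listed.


step 1: rule r1; match: 0->7, 1->4, 2->6, 3->11; deleted nodes 11; deleted edges (11,4,on); added nodes 20; added edges (20,6,on); result: nodes: 0:P, 2:P, 4:P, 5:P, 6:P, 7:t1, 8:t2, 10:t3, 13:tok, 16:tok, 19:tok, 20:tok edges: (2,10,in); (4,7,in); (5,8,in); (7,6,out); (8,4,out); (10,0,out); (10,5,out); (13,6,on); (16,0,on); (19,5,on); (20,6,on)
final:
nodes: 0:P, 2:P, 4:P, 5:P, 6:P, 7:t1, 8:t2, 10:t3, 13:tok, 16:tok, 19:tok, 20:tok
edges: (2,10,in); (4,7,in); (5,8,in); (7,6,out); (8,4,out); (10,0,out); (10,5,out); (13,6,on); (16,0,on); (19,5,on); (20,6,on)


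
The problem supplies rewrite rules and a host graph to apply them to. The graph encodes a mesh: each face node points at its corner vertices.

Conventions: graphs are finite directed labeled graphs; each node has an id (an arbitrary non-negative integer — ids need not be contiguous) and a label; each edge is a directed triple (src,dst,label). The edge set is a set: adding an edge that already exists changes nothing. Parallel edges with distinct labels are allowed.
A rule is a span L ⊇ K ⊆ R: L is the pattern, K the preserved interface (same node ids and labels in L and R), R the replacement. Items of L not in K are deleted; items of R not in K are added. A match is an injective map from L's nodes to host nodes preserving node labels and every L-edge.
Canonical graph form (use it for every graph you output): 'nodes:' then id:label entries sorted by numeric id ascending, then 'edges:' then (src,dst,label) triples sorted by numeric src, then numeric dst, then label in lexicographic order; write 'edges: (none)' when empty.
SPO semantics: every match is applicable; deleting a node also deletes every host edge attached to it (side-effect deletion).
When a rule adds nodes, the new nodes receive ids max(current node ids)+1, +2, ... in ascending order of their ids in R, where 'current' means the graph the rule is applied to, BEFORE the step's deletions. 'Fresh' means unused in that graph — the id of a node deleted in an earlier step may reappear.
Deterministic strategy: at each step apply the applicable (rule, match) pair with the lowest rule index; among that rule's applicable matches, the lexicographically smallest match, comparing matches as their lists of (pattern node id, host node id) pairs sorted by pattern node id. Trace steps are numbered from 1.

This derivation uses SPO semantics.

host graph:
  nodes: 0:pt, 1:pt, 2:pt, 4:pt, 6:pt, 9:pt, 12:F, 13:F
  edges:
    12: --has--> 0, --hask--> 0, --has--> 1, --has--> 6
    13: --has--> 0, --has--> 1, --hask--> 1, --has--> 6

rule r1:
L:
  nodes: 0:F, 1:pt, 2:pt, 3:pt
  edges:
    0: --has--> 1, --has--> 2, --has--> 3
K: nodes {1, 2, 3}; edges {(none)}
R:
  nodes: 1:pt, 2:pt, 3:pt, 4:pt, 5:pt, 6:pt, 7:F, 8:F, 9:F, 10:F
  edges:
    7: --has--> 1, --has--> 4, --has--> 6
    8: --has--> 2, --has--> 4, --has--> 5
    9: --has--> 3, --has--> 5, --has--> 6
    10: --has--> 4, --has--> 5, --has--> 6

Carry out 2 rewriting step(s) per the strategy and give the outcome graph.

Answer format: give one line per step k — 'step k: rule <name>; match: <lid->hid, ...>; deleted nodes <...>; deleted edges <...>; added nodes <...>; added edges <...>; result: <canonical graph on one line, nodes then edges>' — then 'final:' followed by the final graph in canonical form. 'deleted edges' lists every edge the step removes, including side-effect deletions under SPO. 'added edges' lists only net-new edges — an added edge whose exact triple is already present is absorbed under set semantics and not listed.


step 1: rule r1; match: 0->12, 1->0, 2->1, 3->6; deleted nodes 12; deleted edges (12,0,has); (12,0,hask); (12,1,has); (12,6,has); added nodes 14, 15, 16, 17, 18, 19, 20; added edges (17,0,has); (17,14,has); (17,16,has); (18,1,has); (18,14,has); (18,15,has); (19,6,has); (19,15,has); (19,16,has); (20,14,has); (20,15,has); (20,16,has); result: nodes: 0:pt, 1:pt, 2:pt, 4:pt, 6:pt, 9:pt, 13:F, 14:pt, 15:pt, 16:pt, 17:F, 18:F, 19:F, 20:F edges: (13,0,has); (13,1,has); (13,1,hask); (13,6,has); (17,0,has); (17,14,has); (17,16,has); (18,1,has); (18,14,has); (18,15,has); (19,6,has); (19,15,has); (19,16,has); (20,14,has); (20,15,has); (20,16,has)
step 2: rule r1; match: 0->13, 1->0, 2->1, 3->6; deleted nodes 13; deleted edges (13,0,has); (13,1,has); (13,1,hask); (13,6,has); added nodes 21, 22, 23, 24, 25, 26, 27; added edges (24,0,has); (24,21,has); (24,23,has); (25,1,has); (25,21,has); (25,22,has); (26,6,has); (26,22,has); (26,23,has); (27,21,has); (27,22,has); (27,23,has); result: nodes: 0:pt, 1:pt, 2:pt, 4:pt, 6:pt, 9:pt, 14:pt, 15:pt, 16:pt, 17:F, 18:F, 19:F, 20:F, 21:pt, 22:pt, 23:pt, 24:F, 25:F, 26:F, 27:F edges: (17,0,has); (17,14,has); (17,16,has); (18,1,has); (18,14,has); (18,15,has); (19,6,has); (19,15,has); (19,16,has); (20,14,has); (20,15,has); (20,16,has); (24,0,has); (24,21,has); (24,23,has); (25,1,has); (25,21,has); (25,22,has); (26,6,has); (26,22,has); (26,23,has); (27,21,has); (27,22,has); (27,23,has)
final:
nodes: 0:pt, 1:pt, 2:pt, 4:pt, 6:pt, 9:pt, 14:pt, 15:pt, 16:pt, 17:F, 18:F, 19:F, 20:F, 21:pt, 22:pt, 23:pt, 24:F, 25:F, 26:F, 27:F
edges: (17,0,has); (17,14,has); (17,16,has); (18,1,has); (18,14,has); (18,15,has); (19,6,has); (19,15,has); (19,16,has); (20,14,has); (20,15,has); (20,16,has); (24,0,has); (24,21,has); (24,23,has); (25,1,has); (25,21,has); (25,22,has); (26,6,has); (26,22,has); (26,23,has); (27,21,has); (27,22,has); (27,23,has)


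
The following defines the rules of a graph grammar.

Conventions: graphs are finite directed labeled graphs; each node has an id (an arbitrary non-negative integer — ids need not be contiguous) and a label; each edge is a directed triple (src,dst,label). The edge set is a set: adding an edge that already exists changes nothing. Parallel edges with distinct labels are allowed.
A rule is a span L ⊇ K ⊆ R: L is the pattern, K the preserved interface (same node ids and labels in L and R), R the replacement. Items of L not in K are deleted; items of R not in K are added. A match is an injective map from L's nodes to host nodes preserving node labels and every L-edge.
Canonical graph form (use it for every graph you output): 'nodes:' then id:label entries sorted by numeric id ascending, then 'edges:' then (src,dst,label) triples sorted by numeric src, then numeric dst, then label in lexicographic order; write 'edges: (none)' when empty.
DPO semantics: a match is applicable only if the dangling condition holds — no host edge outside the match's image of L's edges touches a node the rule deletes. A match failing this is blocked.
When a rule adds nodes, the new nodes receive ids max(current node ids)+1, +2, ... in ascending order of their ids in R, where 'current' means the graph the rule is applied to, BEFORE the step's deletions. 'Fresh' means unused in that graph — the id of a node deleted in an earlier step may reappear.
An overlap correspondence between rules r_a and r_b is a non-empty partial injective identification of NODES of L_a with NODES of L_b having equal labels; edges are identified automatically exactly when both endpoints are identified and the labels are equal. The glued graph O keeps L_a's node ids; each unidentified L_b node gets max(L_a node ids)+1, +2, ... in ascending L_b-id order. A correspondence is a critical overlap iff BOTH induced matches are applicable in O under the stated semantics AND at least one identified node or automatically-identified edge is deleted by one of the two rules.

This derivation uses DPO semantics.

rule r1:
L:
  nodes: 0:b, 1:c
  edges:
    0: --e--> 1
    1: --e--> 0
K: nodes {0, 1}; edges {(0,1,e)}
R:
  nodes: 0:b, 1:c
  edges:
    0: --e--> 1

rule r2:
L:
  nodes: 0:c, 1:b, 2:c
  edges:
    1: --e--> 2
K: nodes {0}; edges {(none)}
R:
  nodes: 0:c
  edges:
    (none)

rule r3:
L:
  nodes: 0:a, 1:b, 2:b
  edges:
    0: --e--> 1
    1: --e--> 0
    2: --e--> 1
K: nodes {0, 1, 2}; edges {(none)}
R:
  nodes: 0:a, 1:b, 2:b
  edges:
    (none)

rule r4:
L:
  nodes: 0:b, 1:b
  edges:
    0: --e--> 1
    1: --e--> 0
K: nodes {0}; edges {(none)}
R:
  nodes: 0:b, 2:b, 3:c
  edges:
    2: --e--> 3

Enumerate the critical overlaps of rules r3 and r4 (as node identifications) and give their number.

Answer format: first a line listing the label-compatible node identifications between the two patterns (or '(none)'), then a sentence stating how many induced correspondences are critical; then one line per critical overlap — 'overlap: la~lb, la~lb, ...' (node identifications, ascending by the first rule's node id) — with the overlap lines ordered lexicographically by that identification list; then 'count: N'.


label-compatible node identifications between L(r3) and L(r4): 1~0, 1~1, 2~0, 2~1
1 of the induced correspondences is a critical overlap of r3 and r4.
overlap: 1~0, 2~1
count: 1


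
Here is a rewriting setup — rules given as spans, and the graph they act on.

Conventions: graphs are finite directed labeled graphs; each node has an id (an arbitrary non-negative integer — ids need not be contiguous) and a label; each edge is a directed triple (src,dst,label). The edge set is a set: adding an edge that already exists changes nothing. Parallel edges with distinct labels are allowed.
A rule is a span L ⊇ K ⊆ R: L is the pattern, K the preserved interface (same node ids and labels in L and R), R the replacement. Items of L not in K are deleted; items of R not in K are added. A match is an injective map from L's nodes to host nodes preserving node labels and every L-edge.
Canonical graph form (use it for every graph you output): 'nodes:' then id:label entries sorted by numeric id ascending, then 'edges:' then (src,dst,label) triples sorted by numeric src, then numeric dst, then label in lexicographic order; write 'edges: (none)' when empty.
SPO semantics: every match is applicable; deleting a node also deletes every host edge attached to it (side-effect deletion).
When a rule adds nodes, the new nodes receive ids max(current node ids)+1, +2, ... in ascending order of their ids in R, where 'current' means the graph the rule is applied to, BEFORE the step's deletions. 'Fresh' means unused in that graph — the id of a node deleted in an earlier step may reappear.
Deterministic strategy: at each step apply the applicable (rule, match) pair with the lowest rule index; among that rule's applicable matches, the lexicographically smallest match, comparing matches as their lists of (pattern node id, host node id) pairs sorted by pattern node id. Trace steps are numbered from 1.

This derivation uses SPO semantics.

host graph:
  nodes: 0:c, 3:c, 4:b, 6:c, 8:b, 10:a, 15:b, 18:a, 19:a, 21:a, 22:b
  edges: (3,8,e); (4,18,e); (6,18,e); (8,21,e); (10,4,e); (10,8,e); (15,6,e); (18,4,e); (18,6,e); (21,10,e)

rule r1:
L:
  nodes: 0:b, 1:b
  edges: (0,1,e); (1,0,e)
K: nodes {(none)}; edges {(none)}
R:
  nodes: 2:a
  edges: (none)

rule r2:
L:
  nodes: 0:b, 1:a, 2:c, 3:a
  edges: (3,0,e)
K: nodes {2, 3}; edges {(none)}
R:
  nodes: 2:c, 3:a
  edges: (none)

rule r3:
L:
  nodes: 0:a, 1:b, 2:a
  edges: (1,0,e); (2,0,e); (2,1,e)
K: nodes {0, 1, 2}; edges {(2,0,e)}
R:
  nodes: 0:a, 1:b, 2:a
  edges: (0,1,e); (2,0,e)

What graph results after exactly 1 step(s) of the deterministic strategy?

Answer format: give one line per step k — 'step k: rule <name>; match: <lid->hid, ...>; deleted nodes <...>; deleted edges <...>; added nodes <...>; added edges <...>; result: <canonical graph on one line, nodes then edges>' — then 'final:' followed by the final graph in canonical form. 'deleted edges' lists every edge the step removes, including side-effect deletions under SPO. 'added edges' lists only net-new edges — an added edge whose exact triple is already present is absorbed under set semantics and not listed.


step 1: rule r2; match: 0->4, 1->10, 2->0, 3->18; deleted nodes 4, 10; deleted edges (4,18,e); (10,4,e); (10,8,e); (18,4,e); (21,10,e); added nodes (none); added edges (none); result: nodes: 0:c, 3:c, 6:c, 8:b, 15:b, 18:a, 19:a, 21:a, 22:b edges: (3,8,e); (6,18,e); (8,21,e); (15,6,e); (18,6,e)
final:
nodes: 0:c, 3:c, 6:c, 8:b, 15:b, 18:a, 19:a, 21:a, 22:b
edges: (3,8,e); (6,18,e); (8,21,e); (15,6,e); (18,6,e)


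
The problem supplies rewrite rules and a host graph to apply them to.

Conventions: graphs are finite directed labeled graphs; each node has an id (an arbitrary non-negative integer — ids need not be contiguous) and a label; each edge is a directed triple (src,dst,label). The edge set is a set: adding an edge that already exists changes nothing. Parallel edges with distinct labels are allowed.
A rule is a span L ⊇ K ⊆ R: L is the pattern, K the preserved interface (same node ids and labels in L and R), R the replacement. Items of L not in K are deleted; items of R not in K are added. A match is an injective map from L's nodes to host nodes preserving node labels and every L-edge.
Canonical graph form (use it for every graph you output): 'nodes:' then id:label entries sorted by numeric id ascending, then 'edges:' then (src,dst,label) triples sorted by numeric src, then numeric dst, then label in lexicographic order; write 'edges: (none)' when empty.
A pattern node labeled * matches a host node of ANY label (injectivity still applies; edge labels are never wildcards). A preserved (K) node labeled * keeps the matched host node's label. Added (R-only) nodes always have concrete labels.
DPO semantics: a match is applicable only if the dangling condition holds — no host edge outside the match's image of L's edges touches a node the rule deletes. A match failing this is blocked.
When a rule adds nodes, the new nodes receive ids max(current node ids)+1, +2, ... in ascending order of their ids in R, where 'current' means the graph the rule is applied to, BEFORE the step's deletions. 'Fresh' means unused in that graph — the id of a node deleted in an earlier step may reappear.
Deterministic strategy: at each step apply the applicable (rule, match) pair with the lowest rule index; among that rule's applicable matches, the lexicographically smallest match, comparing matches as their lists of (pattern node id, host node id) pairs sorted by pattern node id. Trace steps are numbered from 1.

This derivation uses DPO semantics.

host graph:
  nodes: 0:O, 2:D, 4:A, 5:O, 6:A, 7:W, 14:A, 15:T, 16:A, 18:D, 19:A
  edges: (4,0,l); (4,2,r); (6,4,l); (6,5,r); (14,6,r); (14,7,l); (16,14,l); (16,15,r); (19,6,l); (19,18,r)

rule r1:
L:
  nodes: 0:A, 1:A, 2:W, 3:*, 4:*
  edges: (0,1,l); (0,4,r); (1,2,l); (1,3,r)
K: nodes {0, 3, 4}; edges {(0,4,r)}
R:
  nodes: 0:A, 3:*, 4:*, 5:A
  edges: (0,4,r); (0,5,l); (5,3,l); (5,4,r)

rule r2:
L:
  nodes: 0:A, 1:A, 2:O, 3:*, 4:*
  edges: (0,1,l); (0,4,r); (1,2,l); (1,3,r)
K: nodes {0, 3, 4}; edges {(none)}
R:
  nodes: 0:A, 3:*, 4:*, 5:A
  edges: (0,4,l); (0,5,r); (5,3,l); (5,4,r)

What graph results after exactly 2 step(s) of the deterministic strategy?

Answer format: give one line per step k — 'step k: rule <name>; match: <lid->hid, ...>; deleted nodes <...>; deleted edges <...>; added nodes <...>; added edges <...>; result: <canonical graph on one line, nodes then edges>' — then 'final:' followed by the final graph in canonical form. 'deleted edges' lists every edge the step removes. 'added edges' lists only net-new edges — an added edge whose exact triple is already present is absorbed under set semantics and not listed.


step 1: rule r1; match: 0->16, 1->14, 2->7, 3->6, 4->15; deleted nodes 7, 14; deleted edges (14,6,r); (14,7,l); (16,14,l); added nodes 20; added edges (16,20,l); (20,6,l); (20,15,r); result: nodes: 0:O, 2:D, 4:A, 5:O, 6:A, 15:T, 16:A, 18:D, 19:A, 20:A edges: (4,0,l); (4,2,r); (6,4,l); (6,5,r); (16,15,r); (16,20,l); (19,6,l); (19,18,r); (20,6,l); (20,15,r)
step 2: rule r2; match: 0->6, 1->4, 2->0, 3->2, 4->5; deleted nodes 0, 4; deleted edges (4,0,l); (4,2,r); (6,4,l); (6,5,r); added nodes 21; added edges (6,5,l); (6,21,r); (21,2,l); (21,5,r); result: nodes: 2:D, 5:O, 6:A, 15:T, 16:A, 18:D, 19:A, 20:A, 21:A edges: (6,5,l); (6,21,r); (16,15,r); (16,20,l); (19,6,l); (19,18,r); (20,6,l); (20,15,r); (21,2,l); (21,5,r)
final:
nodes: 2:D, 5:O, 6:A, 15:T, 16:A, 18:D, 19:A, 20:A, 21:A
edges: (6,5,l); (6,21,r); (16,15,r); (16,20,l); (19,6,l); (19,18,r); (20,6,l); (20,15,r); (21,2,l); (21,5,r)
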